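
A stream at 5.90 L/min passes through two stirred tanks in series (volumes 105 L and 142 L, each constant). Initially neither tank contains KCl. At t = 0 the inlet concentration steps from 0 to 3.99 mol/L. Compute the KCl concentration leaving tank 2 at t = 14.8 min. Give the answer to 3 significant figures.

0.640 mol/L

Each tank obeys Vᵢ dCᵢ/dt = Q(Cᵢ₋₁ − Cᵢ), so τᵢ = Vᵢ/Q.
τ₁ = 105/5.90 = 17.797 min; τ₂ = 142/5.90 = 24.068 min.
Solving the cascade with C₁(0)=C₂(0)=0 gives C₂(t) = C_in[1 − (τ₁ e^(−t/τ₁) − τ₂ e^(−t/τ₂))/(τ₁ − τ₂)].
At t = 14.8: e^(−t/τ₁) = 0.43534, e^(−t/τ₂) = 0.54068.
C₂ = 3.99·[1 − (17.797·0.43534 − 24.068·0.54068)/(-6.2712)] = 3.99·0.16040 = 0.63998 mol/L.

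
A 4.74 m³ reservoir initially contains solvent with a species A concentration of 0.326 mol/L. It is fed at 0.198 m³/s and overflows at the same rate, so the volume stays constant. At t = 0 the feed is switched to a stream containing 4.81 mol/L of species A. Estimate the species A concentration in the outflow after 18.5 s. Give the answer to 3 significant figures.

2.74 mol/L

Species balance on the tank: V dC/dt = Q(C_in − C).
Rewrite as dC/dt + C/τ = C_in/τ, τ = V/Q = 23.939 s.
Solution: C(t) = C_in + (C₀ − C_in) e^(−t/τ).
C(18.5) = 4.81 + (0.326 − 4.81)·e^(−18.5/23.939) = 4.81 + (-4.4840)·0.46173 = 2.7396 mol/L.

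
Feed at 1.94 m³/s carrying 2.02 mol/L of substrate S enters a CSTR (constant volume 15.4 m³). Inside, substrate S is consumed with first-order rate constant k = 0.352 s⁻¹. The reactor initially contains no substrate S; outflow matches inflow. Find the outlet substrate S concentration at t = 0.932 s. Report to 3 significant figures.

V dC/dt = Q(C_in − C) − k V C.
This is linear with rate a = Q/V + k = 0.47797 s⁻¹.
C_ss = Q C_in/(Q + kV) = 0.53239 mol/L; C(t) = C_ss + (C₀ − C_ss) e^(−a t).
C(0.932) = 0.53239 + (-0.53239)·e^(−0.47797·0.932) = 0.53239 + (-0.53239)·0.64052 = 0.19138 mol/L.

0.191 mol/L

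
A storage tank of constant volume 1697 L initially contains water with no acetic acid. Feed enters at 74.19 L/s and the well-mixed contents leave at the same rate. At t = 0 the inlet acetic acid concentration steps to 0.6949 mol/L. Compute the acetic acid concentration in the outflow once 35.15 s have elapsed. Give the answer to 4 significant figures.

0.5454 mol/L

Transient balance on the dissolved component: V dC/dt = Q(C_in − C).
Time constant τ = V/Q = 1697/74.19 = 22.8737 s.
This is linear first-order; C(t) = C_in + (C₀ − C_in) e^(−t/τ).
C(35.15) = 0.6949 + (0 − 0.6949)·e^(−35.15/22.8737) = 0.6949 + (-0.694900)·0.215090 = 0.545434 mol/L.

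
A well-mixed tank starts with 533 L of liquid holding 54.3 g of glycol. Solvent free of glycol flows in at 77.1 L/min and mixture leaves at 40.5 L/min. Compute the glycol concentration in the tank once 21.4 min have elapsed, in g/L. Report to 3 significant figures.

Total volume: dV/dt = Q_in − Q_out = 36.600 L/min, so V(t) = 533 + 36.600 t and V(21.4) = 1316.2 L.
Solute balance: dm/dt = 0 − Q_out C = −Q_out m/V(t).
Separate: dm/m = −Q_out dt/V(t) ⇒ ln(m/m₀) = −(Q_out/(Q_in−Q_out)) ln(V/V₀).
m = m₀ (V₀/V)^(Q_out/(Q_in−Q_out)) = 54.3 × (533/1316.2)^(1.1066) = 19.969 g.
C = m/V = 19.969/1316.2 = 0.015171 g/L.

0.0152 g/L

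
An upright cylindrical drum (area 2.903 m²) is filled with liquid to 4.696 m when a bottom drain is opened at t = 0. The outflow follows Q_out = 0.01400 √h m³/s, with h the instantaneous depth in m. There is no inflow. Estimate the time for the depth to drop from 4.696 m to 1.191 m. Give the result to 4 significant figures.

A dh/dt = −Q_out = −0.01400 √h.
This is separable: 2 d(√h)/dt = −0.01400/A, so √h = √h₀ − (0.01400/(2A)) t.
t = 2A(√h₀ − √h)/0.01400 = 2·2.903·(√4.696 − √1.191)/0.01400
  = 5.80600 × (2.16703 − 1.09133) / 0.01400 = 446.107 s.

446.1 s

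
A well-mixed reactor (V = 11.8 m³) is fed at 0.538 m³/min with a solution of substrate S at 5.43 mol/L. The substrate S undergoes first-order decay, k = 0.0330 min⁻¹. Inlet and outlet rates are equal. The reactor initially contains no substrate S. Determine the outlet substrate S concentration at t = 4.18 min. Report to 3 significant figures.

Accumulation = in − out − consumed: V dC/dt = Q C_in − Q C − k V C.
This is linear with rate a = Q/V + k = 0.078593 min⁻¹.
C_ss = Q C_in/(Q + kV) = 3.1500 mol/L; C(t) = C_ss + (C₀ − C_ss) e^(−a t).
C(4.18) = 3.1500 + (-3.1500)·e^(−0.078593·4.18) = 3.1500 + (-3.1500)·0.71999 = 0.88204 mol/L.

0.882 mol/L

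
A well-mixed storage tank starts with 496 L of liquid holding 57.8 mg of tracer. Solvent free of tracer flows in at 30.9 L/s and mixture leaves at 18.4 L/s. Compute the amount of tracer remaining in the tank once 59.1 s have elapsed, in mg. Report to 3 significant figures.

Total volume: dV/dt = Q_in − Q_out = 12.500 L/s, so V(t) = 496 + 12.500 t and V(59.1) = 1234.8 L.
Solute balance: dm/dt = 0 − Q_out C = −Q_out m/V(t).
Separate: dm/m = −Q_out dt/V(t) ⇒ ln(m/m₀) = −(Q_out/(Q_in−Q_out)) ln(V/V₀).
m = m₀ (V₀/V)^(Q_out/(Q_in−Q_out)) = 57.8 × (496/1234.8)^(1.4720) = 15.096 mg.

15.1 mg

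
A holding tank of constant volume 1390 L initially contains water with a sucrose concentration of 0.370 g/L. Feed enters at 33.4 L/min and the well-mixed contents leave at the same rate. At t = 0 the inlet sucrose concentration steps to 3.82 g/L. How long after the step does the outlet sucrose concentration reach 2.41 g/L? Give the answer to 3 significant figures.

Species balance: V dC/dt = Q(C_in − C) ⇒ τ = V/Q = 41.617 min.
C(t) = C_in + (C₀ − C_in) e^(−t/τ). Set C = 2.41 and solve for t:
e^(−t/τ) = (C − C_in)/(C₀ − C_in) = (2.41 − 3.82)/(0.370 − 3.82) = 0.40870
t = −τ ln(…) = 41.617 × 0.89478 = 37.238 min.

37.2 min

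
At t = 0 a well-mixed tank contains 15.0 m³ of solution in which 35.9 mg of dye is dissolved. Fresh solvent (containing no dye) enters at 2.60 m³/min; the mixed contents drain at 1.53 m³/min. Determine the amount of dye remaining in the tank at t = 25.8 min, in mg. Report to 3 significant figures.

8.07 mg

Total volume: dV/dt = Q_in − Q_out = 1.0700 m³/min, so V(t) = 15.0 + 1.0700 t and V(25.8) = 42.606 m³.
Solute balance: dm/dt = 0 − Q_out C = −Q_out m/V(t).
Separate: dm/m = −Q_out dt/V(t) ⇒ ln(m/m₀) = −(Q_out/(Q_in−Q_out)) ln(V/V₀).
m = m₀ (V₀/V)^(Q_out/(Q_in−Q_out)) = 35.9 × (15.0/42.606)^(1.4299) = 8.0687 mg.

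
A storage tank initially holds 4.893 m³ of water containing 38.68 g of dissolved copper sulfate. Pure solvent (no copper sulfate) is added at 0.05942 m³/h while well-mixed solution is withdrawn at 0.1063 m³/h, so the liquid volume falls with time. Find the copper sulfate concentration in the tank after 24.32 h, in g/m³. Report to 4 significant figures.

Let m(t) be the amount of copper sulfate. Volume: V(t) = V₀ + (Q_in − Q_out) t = 4.893 − 0.0468800 t; V(24.32) = 3.75288 m³.
No copper sulfate enters, so dm/dt = −Q_out · (m/V).
Separate: dm/m = −Q_out dt/V(t) ⇒ ln(m/m₀) = −(Q_out/(Q_in−Q_out)) ln(V/V₀).
m = m₀ (V₀/V)^(Q_out/(Q_in−Q_out)) = 38.68 × (4.893/3.75288)^(-2.26749) = 21.1957 g.
C = m/V = 21.1957/3.75288 = 5.64784 g/m³.

5.648 g/m³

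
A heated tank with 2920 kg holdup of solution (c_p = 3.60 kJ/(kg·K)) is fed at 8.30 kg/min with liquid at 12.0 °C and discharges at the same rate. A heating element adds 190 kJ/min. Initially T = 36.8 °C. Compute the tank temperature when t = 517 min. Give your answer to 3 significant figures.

22.6 °C

M c_p dT/dt = ṁ c_p (T_in − T) + Q̇.
Rearrange: dT/dt = (T_ss − T)/τ with τ = M/ṁ = 351.81 min and T_ss = T_in + Q̇/(ṁ c_p) = 18.359 °C.
Solution: T(t) = T_ss + (T₀ − T_ss) e^(−t/τ).
T(517) = 18.359 + (18.441)·e^(−517/351.81) = 18.359 + (18.441)·0.23003 = 22.601 °C.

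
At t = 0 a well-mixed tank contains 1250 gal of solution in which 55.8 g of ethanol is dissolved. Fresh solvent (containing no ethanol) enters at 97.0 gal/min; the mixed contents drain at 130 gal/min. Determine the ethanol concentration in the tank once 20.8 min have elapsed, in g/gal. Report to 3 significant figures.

0.00429 g/gal

Total volume: dV/dt = Q_in − Q_out = -33.000 gal/min, so V(t) = 1250 − 33.000 t and V(20.8) = 563.60 gal.
Solute balance: dm/dt = 0 − Q_out C = −Q_out m/V(t).
dm/m = −Q_out dt/(V₀ − 33.000 t); integrating gives ln(m/m₀) = −(Q_out/(Q_in−Q_out)) ln(V/V₀).
m = m₀ (V₀/V)^(Q_out/(Q_in−Q_out)) = 55.8 × (1250/563.60)^(-3.9394) = 2.4202 g.
C = m/V = 2.4202/563.60 = 0.0042941 g/gal.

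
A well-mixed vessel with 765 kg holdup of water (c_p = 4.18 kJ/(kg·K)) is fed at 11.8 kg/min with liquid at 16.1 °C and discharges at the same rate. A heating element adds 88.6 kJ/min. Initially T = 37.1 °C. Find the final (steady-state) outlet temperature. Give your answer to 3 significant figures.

17.9 °C

M c_p dT/dt = ṁ c_p (T_in − T) + Q̇.
At steady state dT/dt = 0 ⇒ T_ss = T_in + Q̇/(ṁ c_p) = 16.1 + 88.6/(11.8·4.18) = 17.896 °C.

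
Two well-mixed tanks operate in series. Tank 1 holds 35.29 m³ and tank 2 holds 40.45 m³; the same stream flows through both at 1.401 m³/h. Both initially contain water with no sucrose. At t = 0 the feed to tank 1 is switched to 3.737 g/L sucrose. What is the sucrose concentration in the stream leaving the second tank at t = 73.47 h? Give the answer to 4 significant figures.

Species balance on tank i: dCᵢ/dt = (Cᵢ₋₁ − Cᵢ)/τᵢ with τᵢ = Vᵢ/Q.
τ₁ = 35.29/1.401 = 25.1892 h; τ₂ = 40.45/1.401 = 28.8722 h.
Solving the cascade with C₁(0)=C₂(0)=0 gives C₂(t) = C_in[1 − (τ₁ e^(−t/τ₁) − τ₂ e^(−t/τ₂))/(τ₁ − τ₂)].
At t = 73.47: e^(−t/τ₁) = 0.0541102, e^(−t/τ₂) = 0.0784998.
C₂ = 3.737·[1 − (25.1892·0.0541102 − 28.8722·0.0784998)/(-3.68308)] = 3.737·0.754696 = 2.82030 g/L.

2.820 g/L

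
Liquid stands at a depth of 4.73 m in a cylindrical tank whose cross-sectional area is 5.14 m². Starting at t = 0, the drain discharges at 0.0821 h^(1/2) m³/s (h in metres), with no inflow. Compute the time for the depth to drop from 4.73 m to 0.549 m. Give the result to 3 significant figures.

180 s

Accumulation of liquid (constant cross-section A): A dh/dt = −0.0821 √h.
This is separable: 2 d(√h)/dt = −0.0821/A, so √h = √h₀ − (0.0821/(2A)) t.
t = 2A(√h₀ − √h)/0.0821 = 2·5.14·(√4.73 − √0.549)/0.0821
  = 10.280 × (2.1749 − 0.74095) / 0.0821 = 179.54 s.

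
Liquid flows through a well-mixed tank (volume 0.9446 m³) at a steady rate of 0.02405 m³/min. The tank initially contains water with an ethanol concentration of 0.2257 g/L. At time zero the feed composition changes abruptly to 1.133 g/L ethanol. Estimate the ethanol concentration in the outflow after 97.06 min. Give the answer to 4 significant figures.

Transient balance on the dissolved component: V dC/dt = Q(C_in − C).
So dC/dt = (C_in − C)/τ with τ = V/Q = 0.9446/0.02405 = 39.2765 min.
Integrating: C(t) = C_in + (C₀ − C_in) e^(−t/τ).
C(97.06) = 1.133 + (0.2257 − 1.133)·e^(−97.06/39.2765) = 1.133 + (-0.907300)·0.0844836 = 1.05635 g/L.

1.056 g/L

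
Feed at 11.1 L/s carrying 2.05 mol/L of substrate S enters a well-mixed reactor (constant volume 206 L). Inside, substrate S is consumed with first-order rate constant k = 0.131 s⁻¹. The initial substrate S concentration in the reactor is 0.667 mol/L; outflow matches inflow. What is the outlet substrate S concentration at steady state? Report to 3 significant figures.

Accumulation = in − out − consumed: V dC/dt = Q C_in − Q C − k V C.
Steady state (dC/dt = 0): C_ss = Q C_in/(Q + kV) = C_in/(1 + kV/Q).
C_ss = 11.1·2.05/(11.1 + 0.131·206) = 22.755/38.086 = 0.59746 mol/L.

0.597 mol/L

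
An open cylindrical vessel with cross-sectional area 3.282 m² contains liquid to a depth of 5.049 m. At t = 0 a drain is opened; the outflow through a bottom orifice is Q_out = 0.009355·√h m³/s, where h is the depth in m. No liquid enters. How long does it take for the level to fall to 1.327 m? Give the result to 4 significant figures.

Volume balance on the tank: A dh/dt = −0.009355 √h.
∫ h^(−1/2) dh = −(0.009355/A) ∫ dt, giving 2√h = 2√h₀ − (0.009355/A) t.
t = 2A(√h₀ − √h)/0.009355 = 2·3.282·(√5.049 − √1.327)/0.009355
  = 6.56400 × (2.24700 − 1.15195) / 0.009355 = 768.345 s.

768.3 s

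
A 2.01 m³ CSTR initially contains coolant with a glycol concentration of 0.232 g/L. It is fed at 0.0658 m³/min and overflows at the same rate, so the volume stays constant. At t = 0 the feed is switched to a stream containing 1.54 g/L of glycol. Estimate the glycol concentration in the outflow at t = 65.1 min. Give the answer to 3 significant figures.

Accumulation = in − out for the solute gives V dC/dt = Q(C_in − C).
Rewrite as dC/dt + C/τ = C_in/τ, τ = V/Q = 30.547 min.
C approaches C_in exponentially: C(t) = C_in + (C₀ − C_in) e^(−t/τ).
C(65.1) = 1.54 + (0.232 − 1.54)·e^(−65.1/30.547) = 1.54 + (-1.3080)·0.11870 = 1.3847 g/L.

1.38 g/L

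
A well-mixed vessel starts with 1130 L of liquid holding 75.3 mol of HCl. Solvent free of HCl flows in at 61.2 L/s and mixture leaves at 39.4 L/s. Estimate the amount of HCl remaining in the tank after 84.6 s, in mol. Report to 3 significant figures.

Total volume: dV/dt = Q_in − Q_out = 21.800 L/s, so V(t) = 1130 + 21.800 t and V(84.6) = 2974.3 L.
Species balance (pure solvent in): dm/dt = −Q_out · m/V(t).
Separate: dm/m = −Q_out dt/V(t) ⇒ ln(m/m₀) = −(Q_out/(Q_in−Q_out)) ln(V/V₀).
m = m₀ (V₀/V)^(Q_out/(Q_in−Q_out)) = 75.3 × (1130/2974.3)^(1.8073) = 13.097 mol.

13.1 mol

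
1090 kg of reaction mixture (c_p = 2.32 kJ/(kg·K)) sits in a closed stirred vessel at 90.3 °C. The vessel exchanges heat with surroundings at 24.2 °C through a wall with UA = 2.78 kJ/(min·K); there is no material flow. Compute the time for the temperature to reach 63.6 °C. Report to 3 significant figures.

471 min

Lumped-capacitance energy balance: M c_p dT/dt = UA(T_amb − T).
τ = M c_p/UA = 909.64 min; T_ss = T_amb = 24.200 °C.
T(t) = T_ss + (T₀ − T_ss)e^(−t/τ); set T = 63.6:
t = −τ ln[(T − T_ss)/(T₀ − T_ss)] = −909.64 · ln(0.59607) = 470.65 min.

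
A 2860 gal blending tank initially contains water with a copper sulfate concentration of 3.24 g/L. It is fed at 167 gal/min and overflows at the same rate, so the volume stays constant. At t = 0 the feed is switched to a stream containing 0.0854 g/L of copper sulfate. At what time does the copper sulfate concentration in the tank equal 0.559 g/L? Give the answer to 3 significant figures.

32.5 min

Species balance on the tank: V dC/dt = Q(C_in − C), so τ = V/Q = 17.126 min.
C(t) = C_in + (C₀ − C_in) e^(−t/τ). Set C = 0.559 and solve for t:
e^(−t/τ) = (C − C_in)/(C₀ − C_in) = (0.559 − 0.0854)/(3.24 − 0.0854) = 0.15013
t = −τ ln(…) = 17.126 × 1.8963 = 32.475 min.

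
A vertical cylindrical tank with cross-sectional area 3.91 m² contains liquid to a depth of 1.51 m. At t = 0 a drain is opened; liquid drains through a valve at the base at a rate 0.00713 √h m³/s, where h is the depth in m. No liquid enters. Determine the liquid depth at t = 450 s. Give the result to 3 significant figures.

With no inflow, A dh/dt = −0.00713 √h.
This is separable: 2 d(√h)/dt = −0.00713/A, so √h = √h₀ − (0.00713/(2A)) t.
√h = √1.51 − 0.00713·450/(2·3.91) = 1.2288 − 0.41029 = 0.81853.
h = 0.81853² = 0.66999 m.

0.670 m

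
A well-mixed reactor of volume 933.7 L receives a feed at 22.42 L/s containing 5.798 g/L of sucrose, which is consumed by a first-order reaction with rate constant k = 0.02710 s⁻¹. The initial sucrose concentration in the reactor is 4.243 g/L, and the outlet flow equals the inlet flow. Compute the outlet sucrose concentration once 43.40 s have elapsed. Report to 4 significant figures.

Accumulation = in − out − consumed: V dC/dt = Q C_in − Q C − k V C.
dC/dt = (Q/V) C_in − (Q/V + k) C; effective rate a = Q/V + k = 0.0240120 + 0.02710 = 0.0511120 s⁻¹.
C_ss = Q C_in/(Q + kV) = 2.72385 g/L; C(t) = C_ss + (C₀ − C_ss) e^(−a t).
C(43.40) = 2.72385 + (1.51915)·e^(−0.0511120·43.40) = 2.72385 + (1.51915)·0.108798 = 2.88913 g/L.

2.889 g/L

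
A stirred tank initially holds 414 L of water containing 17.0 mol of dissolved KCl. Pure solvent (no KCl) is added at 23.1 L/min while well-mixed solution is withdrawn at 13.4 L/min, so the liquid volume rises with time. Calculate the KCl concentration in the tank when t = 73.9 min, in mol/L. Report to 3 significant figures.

Total volume: dV/dt = Q_in − Q_out = 9.7000 L/min, so V(t) = 414 + 9.7000 t and V(73.9) = 1130.8 L.
No KCl enters, so dm/dt = −Q_out · (m/V).
Separate: dm/m = −Q_out dt/V(t) ⇒ ln(m/m₀) = −(Q_out/(Q_in−Q_out)) ln(V/V₀).
m = m₀ (V₀/V)^(Q_out/(Q_in−Q_out)) = 17.0 × (414/1130.8)^(1.3814) = 4.2422 mol.
C = m/V = 4.2422/1130.8 = 0.0037514 mol/L.

0.00375 mol/L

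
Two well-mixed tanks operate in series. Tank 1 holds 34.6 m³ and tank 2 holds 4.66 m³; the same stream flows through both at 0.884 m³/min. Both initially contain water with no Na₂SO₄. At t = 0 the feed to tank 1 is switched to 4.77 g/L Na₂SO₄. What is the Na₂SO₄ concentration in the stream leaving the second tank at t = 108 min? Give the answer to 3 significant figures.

4.42 g/L

Species balance on tank i: dCᵢ/dt = (Cᵢ₋₁ − Cᵢ)/τᵢ with τᵢ = Vᵢ/Q.
τ₁ = 34.6/0.884 = 39.140 min; τ₂ = 4.66/0.884 = 5.2715 min.
Tank 1: C₁ = C_in(1 − e^(−t/τ₁)). Tank 2 (τ₁ ≠ τ₂): C₂ = C_in[1 − (τ₁ e^(−t/τ₁) − τ₂ e^(−t/τ₂))/(τ₁ − τ₂)].
At t = 108: e^(−t/τ₁) = 0.063336, e^(−t/τ₂) = 1.2658e-09.
C₂ = 4.77·[1 − (39.140·0.063336 − 5.2715·1.2658e-09)/(33.869)] = 4.77·0.92681 = 4.4209 g/L.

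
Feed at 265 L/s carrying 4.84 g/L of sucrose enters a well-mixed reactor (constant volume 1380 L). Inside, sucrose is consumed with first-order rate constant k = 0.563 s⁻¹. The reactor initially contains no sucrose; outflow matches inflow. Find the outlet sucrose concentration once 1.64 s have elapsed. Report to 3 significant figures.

0.874 g/L

Accumulation = in − out − consumed: V dC/dt = Q C_in − Q C − k V C.
dC/dt = (Q/V) C_in − (Q/V + k) C; effective rate a = Q/V + k = 0.19203 + 0.563 = 0.75503 s⁻¹.
C_ss = Q C_in/(Q + kV) = 1.2310 g/L; C(t) = C_ss + (C₀ − C_ss) e^(−a t).
C(1.64) = 1.2310 + (-1.2310)·e^(−0.75503·1.64) = 1.2310 + (-1.2310)·0.28989 = 0.87412 g/L.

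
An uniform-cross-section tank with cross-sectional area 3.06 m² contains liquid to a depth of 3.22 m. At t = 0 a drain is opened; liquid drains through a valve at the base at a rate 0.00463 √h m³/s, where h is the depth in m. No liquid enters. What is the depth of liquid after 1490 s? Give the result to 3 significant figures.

Unsteady balance on liquid volume: A dh/dt = −0.00463 √h.
This is separable: 2 d(√h)/dt = −0.00463/A, so √h = √h₀ − (0.00463/(2A)) t.
√h = √3.22 − 0.00463·1490/(2·3.06) = 1.7944 − 1.1272 = 0.66720.
h = 0.66720² = 0.44515 m.

0.445 m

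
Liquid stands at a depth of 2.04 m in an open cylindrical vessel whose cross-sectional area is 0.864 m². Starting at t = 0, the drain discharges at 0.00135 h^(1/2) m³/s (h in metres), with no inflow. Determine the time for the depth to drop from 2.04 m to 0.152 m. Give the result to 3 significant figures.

1330 s

Accumulation of liquid (constant cross-section A): A dh/dt = −0.00135 √h.
∫ h^(−1/2) dh = −(0.00135/A) ∫ dt, giving 2√h = 2√h₀ − (0.00135/A) t.
t = 2A(√h₀ − √h)/0.00135 = 2·0.864·(√2.04 − √0.152)/0.00135
  = 1.7280 × (1.4283 − 0.38987) / 0.00135 = 1329.2 s.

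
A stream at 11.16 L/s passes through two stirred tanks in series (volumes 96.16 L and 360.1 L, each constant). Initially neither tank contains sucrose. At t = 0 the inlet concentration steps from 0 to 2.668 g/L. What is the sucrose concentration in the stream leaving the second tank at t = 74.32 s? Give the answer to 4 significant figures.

2.304 g/L

Time constants: τᵢ = Vᵢ/Q for each well-mixed tank.
τ₁ = 96.16/11.16 = 8.61649 s; τ₂ = 360.1/11.16 = 32.2670 s.
Tank 1: C₁ = C_in(1 − e^(−t/τ₁)). Tank 2 (τ₁ ≠ τ₂): C₂ = C_in[1 − (τ₁ e^(−t/τ₁) − τ₂ e^(−t/τ₂))/(τ₁ − τ₂)].
At t = 74.32: e^(−t/τ₁) = 0.000179502, e^(−t/τ₂) = 0.0999305.
C₂ = 2.668·[1 − (8.61649·0.000179502 − 32.2670·0.0999305)/(-23.6505)] = 2.668·0.863728 = 2.30443 g/L.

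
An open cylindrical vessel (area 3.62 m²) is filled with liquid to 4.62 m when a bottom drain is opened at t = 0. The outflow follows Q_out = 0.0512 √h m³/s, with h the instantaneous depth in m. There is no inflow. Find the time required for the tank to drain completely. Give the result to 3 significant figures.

With no inflow, A dh/dt = −0.0512 √h.
This is separable: 2 d(√h)/dt = −0.0512/A, so √h = √h₀ − (0.0512/(2A)) t.
Tank is empty when √h = 0: t_empty = 2A√h₀/0.0512.
t_empty = 2·3.62·√4.62/0.0512 = 7.2400·2.1494/0.0512 = 303.94 s.

304 s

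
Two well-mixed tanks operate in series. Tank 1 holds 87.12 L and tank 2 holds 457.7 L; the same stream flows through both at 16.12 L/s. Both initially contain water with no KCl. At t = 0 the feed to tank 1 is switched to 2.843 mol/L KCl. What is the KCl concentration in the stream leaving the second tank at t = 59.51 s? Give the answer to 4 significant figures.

2.411 mol/L

Time constants: τᵢ = Vᵢ/Q for each well-mixed tank.
τ₁ = 87.12/16.12 = 5.40447 s; τ₂ = 457.7/16.12 = 28.3933 s.
Solving the cascade with C₁(0)=C₂(0)=0 gives C₂(t) = C_in[1 − (τ₁ e^(−t/τ₁) − τ₂ e^(−t/τ₂))/(τ₁ − τ₂)].
At t = 59.51: e^(−t/τ₁) = 1.65147e-05, e^(−t/τ₂) = 0.122957.
C₂ = 2.843·[1 − (5.40447·1.65147e-05 − 28.3933·0.122957)/(-22.9888)] = 2.843·0.848140 = 2.41126 mol/L.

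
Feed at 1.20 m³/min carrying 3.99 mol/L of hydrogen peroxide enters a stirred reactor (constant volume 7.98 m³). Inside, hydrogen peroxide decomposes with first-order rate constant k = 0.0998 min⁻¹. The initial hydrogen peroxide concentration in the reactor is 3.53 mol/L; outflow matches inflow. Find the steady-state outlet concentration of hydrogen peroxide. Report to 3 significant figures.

V dC/dt = Q(C_in − C) − k V C.
Steady state (dC/dt = 0): C_ss = Q C_in/(Q + kV) = C_in/(1 + kV/Q).
C_ss = 1.20·3.99/(1.20 + 0.0998·7.98) = 4.7880/1.9964 = 2.3983 mol/L.

2.40 mol/L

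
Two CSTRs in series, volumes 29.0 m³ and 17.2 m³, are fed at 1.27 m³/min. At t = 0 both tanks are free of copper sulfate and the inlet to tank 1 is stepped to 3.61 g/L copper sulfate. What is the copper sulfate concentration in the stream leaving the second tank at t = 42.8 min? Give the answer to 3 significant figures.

2.47 g/L

Time constants: τᵢ = Vᵢ/Q for each well-mixed tank.
τ₁ = 29.0/1.27 = 22.835 min; τ₂ = 17.2/1.27 = 13.543 min.
Solving the cascade with C₁(0)=C₂(0)=0 gives C₂(t) = C_in[1 − (τ₁ e^(−t/τ₁) − τ₂ e^(−t/τ₂))/(τ₁ − τ₂)].
At t = 42.8: e^(−t/τ₁) = 0.15346, e^(−t/τ₂) = 0.042416.
C₂ = 3.61·[1 − (22.835·0.15346 − 13.543·0.042416)/(9.2913)] = 3.61·0.68469 = 2.4717 g/L.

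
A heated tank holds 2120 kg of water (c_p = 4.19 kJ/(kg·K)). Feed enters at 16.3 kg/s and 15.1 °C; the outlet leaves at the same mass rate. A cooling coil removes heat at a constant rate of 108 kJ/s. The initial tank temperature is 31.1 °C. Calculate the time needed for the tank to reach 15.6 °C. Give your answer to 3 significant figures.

M c_p dT/dt = ṁ c_p (T_in − T) − Q̇.
τ = M/ṁ = 130.06 s; T_ss = T_in − Q̇/(ṁ c_p) = 13.519 °C.
T(t) = T_ss + (T₀ − T_ss) e^(−t/τ). Set T = 15.6:
e^(−t/τ) = (15.6 − 13.519)/(31.1 − 13.519) = 0.11838
t = −130.06 · ln(0.11838) = 277.53 s.

278 s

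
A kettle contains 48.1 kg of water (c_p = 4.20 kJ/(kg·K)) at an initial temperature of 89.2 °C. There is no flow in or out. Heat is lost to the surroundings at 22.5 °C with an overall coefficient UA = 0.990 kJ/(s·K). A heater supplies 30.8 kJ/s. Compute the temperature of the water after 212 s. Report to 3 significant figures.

66.2 °C

Heat balance on the well-mixed liquid: M c_p dT/dt = −UA(T − T_amb) + Q̇.
dT/dt = (T_ss − T)/τ with T_ss = T_amb + Q̇/UA = 22.5 + 30.8/0.990 = 53.611 °C, τ = M c_p/UA = 48.1·4.20/0.990 = 204.06 s.
Solution: T(t) = T_ss + (T₀ − T_ss) e^(−t/τ).
T(212) = 53.611 + (35.589)·0.35384 = 66.204 °C.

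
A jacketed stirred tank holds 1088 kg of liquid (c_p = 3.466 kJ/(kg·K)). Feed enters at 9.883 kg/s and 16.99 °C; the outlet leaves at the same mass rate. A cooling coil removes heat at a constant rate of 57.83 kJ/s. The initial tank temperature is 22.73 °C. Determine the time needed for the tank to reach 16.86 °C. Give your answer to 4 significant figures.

M c_p dT/dt = ṁ c_p (T_in − T) − Q̇.
τ = M/ṁ = 110.088 s; T_ss = T_in − Q̇/(ṁ c_p) = 15.3018 °C.
T(t) = T_ss + (T₀ − T_ss) e^(−t/τ). Set T = 16.86:
e^(−t/τ) = (16.86 − 15.3018)/(22.73 − 15.3018) = 0.209773
t = −110.088 · ln(0.209773) = 171.928 s.

171.9 s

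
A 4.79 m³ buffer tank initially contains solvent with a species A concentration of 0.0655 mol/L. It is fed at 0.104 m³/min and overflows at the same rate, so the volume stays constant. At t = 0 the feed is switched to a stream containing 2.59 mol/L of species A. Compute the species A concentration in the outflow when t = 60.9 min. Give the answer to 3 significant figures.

1.92 mol/L

Species balance on the tank: V dC/dt = Q(C_in − C).
Rewrite as dC/dt + C/τ = C_in/τ, τ = V/Q = 46.058 min.
Solution: C(t) = C_in + (C₀ − C_in) e^(−t/τ).
C(60.9) = 2.59 + (0.0655 − 2.59)·e^(−60.9/46.058) = 2.59 + (-2.5245)·0.26653 = 1.9171 mol/L.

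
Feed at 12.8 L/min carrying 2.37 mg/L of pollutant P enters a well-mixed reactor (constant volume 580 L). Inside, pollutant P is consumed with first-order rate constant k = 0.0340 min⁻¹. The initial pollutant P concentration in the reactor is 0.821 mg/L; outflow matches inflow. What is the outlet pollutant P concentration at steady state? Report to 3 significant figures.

0.933 mg/L

Species balance: V dC/dt = Q C_in − Q C − k V C.
At steady state: 0 = Q C_in − (Q + kV) C_ss, so C_ss = Q C_in/(Q + kV).
C_ss = 12.8·2.37/(12.8 + 0.0340·580) = 30.336/32.520 = 0.93284 mg/L.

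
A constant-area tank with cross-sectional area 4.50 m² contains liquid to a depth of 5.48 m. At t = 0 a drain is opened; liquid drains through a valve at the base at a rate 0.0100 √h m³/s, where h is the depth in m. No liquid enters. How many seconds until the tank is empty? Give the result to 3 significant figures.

A dh/dt = −Q_out = −0.0100 √h.
∫ h^(−1/2) dh = −(0.0100/A) ∫ dt, giving 2√h = 2√h₀ − (0.0100/A) t.
Set h = 0: 2√h₀ = (0.0100/A) t_empty ⇒ t_empty = 2A√h₀/0.0100.
t_empty = 2·4.50·√5.48/0.0100 = 9.0000·2.3409/0.0100 = 2106.8 s.

2110 s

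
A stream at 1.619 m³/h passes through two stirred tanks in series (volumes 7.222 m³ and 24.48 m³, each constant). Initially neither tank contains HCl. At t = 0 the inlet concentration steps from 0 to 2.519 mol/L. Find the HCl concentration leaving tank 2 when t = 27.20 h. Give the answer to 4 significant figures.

1.930 mol/L

Time constants: τᵢ = Vᵢ/Q for each well-mixed tank.
τ₁ = 7.222/1.619 = 4.46078 h; τ₂ = 24.48/1.619 = 15.1204 h.
Tank 1: C₁ = C_in(1 − e^(−t/τ₁)). Tank 2 (τ₁ ≠ τ₂): C₂ = C_in[1 − (τ₁ e^(−t/τ₁) − τ₂ e^(−t/τ₂))/(τ₁ − τ₂)].
At t = 27.20: e^(−t/τ₁) = 0.00224828, e^(−t/τ₂) = 0.165483.
C₂ = 2.519·[1 − (4.46078·0.00224828 − 15.1204·0.165483)/(-10.6597)] = 2.519·0.766208 = 1.93008 mol/L.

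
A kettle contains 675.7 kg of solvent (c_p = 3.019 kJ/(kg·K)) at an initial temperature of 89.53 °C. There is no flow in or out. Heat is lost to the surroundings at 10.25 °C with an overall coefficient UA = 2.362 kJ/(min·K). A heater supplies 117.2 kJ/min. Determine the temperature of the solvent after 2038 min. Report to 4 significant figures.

62.67 °C

Lumped-capacitance energy balance: M c_p dT/dt = UA(T_amb − T) + Q̇.
dT/dt = (T_ss − T)/τ with T_ss = T_amb + Q̇/UA = 10.25 + 117.2/2.362 = 59.8690 °C, τ = M c_p/UA = 675.7·3.019/2.362 = 863.649 min.
Solution: T(t) = T_ss + (T₀ − T_ss) e^(−t/τ).
T(2038) = 59.8690 + (29.6610)·0.0944433 = 62.6703 °C.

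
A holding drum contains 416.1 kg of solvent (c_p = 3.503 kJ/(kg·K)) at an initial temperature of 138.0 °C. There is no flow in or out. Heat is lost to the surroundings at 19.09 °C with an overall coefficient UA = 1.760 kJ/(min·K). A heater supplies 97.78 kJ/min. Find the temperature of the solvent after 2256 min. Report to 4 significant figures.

Heat balance on the well-mixed liquid: M c_p dT/dt = −UA(T − T_amb) + Q̇.
dT/dt = (T_ss − T)/τ with T_ss = T_amb + Q̇/UA = 19.09 + 97.78/1.760 = 74.6468 °C, τ = M c_p/UA = 416.1·3.503/1.760 = 828.181 min.
Integrating: T(t) = T_ss + (T₀ − T_ss) e^(−t/τ).
T(2256) = 74.6468 + (63.3532)·0.0656090 = 78.8034 °C.

78.80 °C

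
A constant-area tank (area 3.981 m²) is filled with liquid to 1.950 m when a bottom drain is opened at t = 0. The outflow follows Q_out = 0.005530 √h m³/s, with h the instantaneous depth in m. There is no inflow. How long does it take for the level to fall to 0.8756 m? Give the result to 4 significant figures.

Mass balance (ρ constant): A dh/dt = −0.005530 √h.
Separate and integrate: 2(√h − √h₀) = −(0.005530/A) t.
t = 2A(√h₀ − √h)/0.005530 = 2·3.981·(√1.950 − √0.8756)/0.005530
  = 7.96200 × (1.39642 − 0.935735) / 0.005530 = 663.292 s.

663.3 s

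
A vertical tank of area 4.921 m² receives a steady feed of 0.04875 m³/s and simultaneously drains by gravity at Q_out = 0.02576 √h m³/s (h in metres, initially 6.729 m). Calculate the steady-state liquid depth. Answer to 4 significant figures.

A dh/dt = Q_in − 0.02576 √h. Steady state requires inflow = outflow:
Q_in = 0.02576 √h_ss ⇒ √h_ss = 0.04875/0.02576 = 1.89247.
h_ss = 1.89247² = 3.58144 m. (Since h₀ = 6.729 m > h_ss, the level will fall toward this value.)

3.581 m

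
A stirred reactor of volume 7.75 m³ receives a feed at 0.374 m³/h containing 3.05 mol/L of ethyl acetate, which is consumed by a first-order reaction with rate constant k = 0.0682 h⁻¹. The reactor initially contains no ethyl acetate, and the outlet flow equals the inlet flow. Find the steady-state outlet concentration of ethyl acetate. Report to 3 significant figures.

1.26 mol/L

Species balance: V dC/dt = Q C_in − Q C − k V C.
At steady state: 0 = Q C_in − (Q + kV) C_ss, so C_ss = Q C_in/(Q + kV).
C_ss = 0.374·3.05/(0.374 + 0.0682·7.75) = 1.1407/0.90255 = 1.2639 mol/L.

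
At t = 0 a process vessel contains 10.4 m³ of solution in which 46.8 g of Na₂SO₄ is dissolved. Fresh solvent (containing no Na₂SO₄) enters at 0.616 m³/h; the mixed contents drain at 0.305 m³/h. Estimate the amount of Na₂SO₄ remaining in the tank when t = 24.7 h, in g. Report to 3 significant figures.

27.2 g

Let m(t) be the amount of Na₂SO₄. Volume: V(t) = V₀ + (Q_in − Q_out) t = 10.4 + 0.31100 t; V(24.7) = 18.082 m³.
Solute balance: dm/dt = 0 − Q_out C = −Q_out m/V(t).
Separate: dm/m = −Q_out dt/V(t) ⇒ ln(m/m₀) = −(Q_out/(Q_in−Q_out)) ln(V/V₀).
m = m₀ (V₀/V)^(Q_out/(Q_in−Q_out)) = 46.8 × (10.4/18.082)^(0.98071) = 27.207 g.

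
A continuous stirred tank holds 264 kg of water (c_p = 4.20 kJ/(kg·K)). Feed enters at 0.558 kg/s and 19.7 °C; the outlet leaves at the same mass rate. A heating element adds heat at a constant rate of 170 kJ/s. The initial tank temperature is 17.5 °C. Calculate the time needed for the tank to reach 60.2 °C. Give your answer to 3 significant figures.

401 s

M c_p dT/dt = ṁ c_p (T_in − T) + Q̇.
τ = M/ṁ = 473.12 s; T_ss = T_in + Q̇/(ṁ c_p) = 92.238 °C.
T(t) = T_ss + (T₀ − T_ss) e^(−t/τ). Set T = 60.2:
e^(−t/τ) = (60.2 − 92.238)/(17.5 − 92.238) = 0.42867
t = −473.12 · ln(0.42867) = 400.76 s.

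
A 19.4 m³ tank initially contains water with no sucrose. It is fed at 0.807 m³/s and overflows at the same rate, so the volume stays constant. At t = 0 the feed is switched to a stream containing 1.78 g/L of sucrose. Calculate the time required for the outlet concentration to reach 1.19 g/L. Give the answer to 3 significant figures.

26.5 s

Mass balance on the solute (V constant): V dC/dt = Q(C_in − C), so τ = V/Q = 24.040 s.
C(t) = C_in + (C₀ − C_in) e^(−t/τ). Set C = 1.19 and solve for t:
e^(−t/τ) = (C − C_in)/(C₀ − C_in) = (1.19 − 1.78)/(0 − 1.78) = 0.33146
t = −τ ln(…) = 24.040 × 1.1042 = 26.546 s.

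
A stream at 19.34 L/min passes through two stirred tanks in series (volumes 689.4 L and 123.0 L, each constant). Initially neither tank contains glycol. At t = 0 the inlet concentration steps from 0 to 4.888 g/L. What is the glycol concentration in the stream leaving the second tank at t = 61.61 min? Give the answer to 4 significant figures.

Time constants: τᵢ = Vᵢ/Q for each well-mixed tank.
τ₁ = 689.4/19.34 = 35.6463 min; τ₂ = 123.0/19.34 = 6.35988 min.
Solving the cascade with C₁(0)=C₂(0)=0 gives C₂(t) = C_in[1 − (τ₁ e^(−t/τ₁) − τ₂ e^(−t/τ₂))/(τ₁ − τ₂)].
At t = 61.61: e^(−t/τ₁) = 0.177574, e^(−t/τ₂) = 6.20670e-05.
C₂ = 4.888·[1 − (35.6463·0.177574 − 6.35988·6.20670e-05)/(29.2865)] = 4.888·0.783878 = 3.83159 g/L.

3.832 g/L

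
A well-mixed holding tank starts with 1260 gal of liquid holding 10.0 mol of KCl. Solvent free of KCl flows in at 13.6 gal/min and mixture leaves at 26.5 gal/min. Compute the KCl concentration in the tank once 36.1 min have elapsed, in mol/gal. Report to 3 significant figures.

Total volume: dV/dt = Q_in − Q_out = -12.900 gal/min, so V(t) = 1260 − 12.900 t and V(36.1) = 794.31 gal.
Species balance (pure solvent in): dm/dt = −Q_out · m/V(t).
Separate: dm/m = −Q_out dt/V(t) ⇒ ln(m/m₀) = −(Q_out/(Q_in−Q_out)) ln(V/V₀).
m = m₀ (V₀/V)^(Q_out/(Q_in−Q_out)) = 10.0 × (1260/794.31)^(-2.0543) = 3.8758 mol.
C = m/V = 3.8758/794.31 = 0.0048795 mol/gal.

0.00488 mol/gal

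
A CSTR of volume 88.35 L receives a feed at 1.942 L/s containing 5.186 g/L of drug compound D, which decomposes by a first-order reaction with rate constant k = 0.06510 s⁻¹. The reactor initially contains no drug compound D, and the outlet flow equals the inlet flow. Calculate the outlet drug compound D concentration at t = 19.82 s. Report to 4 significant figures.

Species balance: V dC/dt = Q C_in − Q C − k V C.
dC/dt = (Q/V) C_in − (Q/V + k) C; effective rate a = Q/V + k = 0.0219808 + 0.06510 = 0.0870808 s⁻¹.
C_ss = Q C_in/(Q + kV) = 1.30904 g/L; C(t) = C_ss + (C₀ − C_ss) e^(−a t).
C(19.82) = 1.30904 + (-1.30904)·e^(−0.0870808·19.82) = 1.30904 + (-1.30904)·0.178006 = 1.07602 g/L.

1.076 g/L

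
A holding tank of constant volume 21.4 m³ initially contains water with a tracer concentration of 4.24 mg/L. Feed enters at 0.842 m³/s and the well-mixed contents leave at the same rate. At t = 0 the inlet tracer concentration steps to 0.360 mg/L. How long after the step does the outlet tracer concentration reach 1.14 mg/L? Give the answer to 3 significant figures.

40.8 s

Accumulation = in − out for the solute gives V dC/dt = Q(C_in − C), so τ = V/Q = 25.416 s.
C(t) = C_in + (C₀ − C_in) e^(−t/τ). Set C = 1.14 and solve for t:
e^(−t/τ) = (C − C_in)/(C₀ − C_in) = (1.14 − 0.360)/(4.24 − 0.360) = 0.20103
t = −τ ln(…) = 25.416 × 1.6043 = 40.774 s.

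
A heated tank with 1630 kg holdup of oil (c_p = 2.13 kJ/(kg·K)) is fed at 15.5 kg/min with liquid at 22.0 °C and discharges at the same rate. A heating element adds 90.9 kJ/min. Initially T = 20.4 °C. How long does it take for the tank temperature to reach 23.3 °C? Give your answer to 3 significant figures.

115 min

M c_p dT/dt = ṁ c_p (T_in − T) + Q̇.
τ = M/ṁ = 105.16 min; T_ss = T_in + Q̇/(ṁ c_p) = 24.753 °C.
T(t) = T_ss + (T₀ − T_ss) e^(−t/τ). Set T = 23.3:
e^(−t/τ) = (23.3 − 24.753)/(20.4 − 24.753) = 0.33384
t = −105.16 · ln(0.33384) = 115.37 min.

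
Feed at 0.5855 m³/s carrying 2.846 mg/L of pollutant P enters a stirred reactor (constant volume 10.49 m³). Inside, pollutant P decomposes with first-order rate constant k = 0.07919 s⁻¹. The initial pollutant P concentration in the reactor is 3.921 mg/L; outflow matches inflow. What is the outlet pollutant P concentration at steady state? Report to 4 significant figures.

1.177 mg/L

Species balance: V dC/dt = Q C_in − Q C − k V C.
At steady state: 0 = Q C_in − (Q + kV) C_ss, so C_ss = Q C_in/(Q + kV).
C_ss = 0.5855·2.846/(0.5855 + 0.07919·10.49) = 1.66633/1.41620 = 1.17662 mg/L.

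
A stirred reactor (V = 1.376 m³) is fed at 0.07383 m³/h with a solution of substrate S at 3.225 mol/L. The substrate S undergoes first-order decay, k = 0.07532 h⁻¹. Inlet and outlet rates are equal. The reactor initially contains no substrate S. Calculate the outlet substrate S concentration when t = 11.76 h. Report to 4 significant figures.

Accumulation = in − out − consumed: V dC/dt = Q C_in − Q C − k V C.
This is linear with rate a = Q/V + k = 0.128976 h⁻¹.
C_ss = Q C_in/(Q + kV) = 1.34164 mol/L; C(t) = C_ss + (C₀ − C_ss) e^(−a t).
C(11.76) = 1.34164 + (-1.34164)·e^(−0.128976·11.76) = 1.34164 + (-1.34164)·0.219423 = 1.04725 mol/L.

1.047 mol/L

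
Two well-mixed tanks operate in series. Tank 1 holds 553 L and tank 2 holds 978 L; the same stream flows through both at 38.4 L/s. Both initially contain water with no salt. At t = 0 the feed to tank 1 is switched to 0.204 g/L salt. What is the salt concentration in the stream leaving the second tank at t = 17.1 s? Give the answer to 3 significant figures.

0.0451 g/L

Each tank obeys Vᵢ dCᵢ/dt = Q(Cᵢ₋₁ − Cᵢ), so τᵢ = Vᵢ/Q.
τ₁ = 553/38.4 = 14.401 s; τ₂ = 978/38.4 = 25.469 s.
Solving the cascade with C₁(0)=C₂(0)=0 gives C₂(t) = C_in[1 − (τ₁ e^(−t/τ₁) − τ₂ e^(−t/τ₂))/(τ₁ − τ₂)].
At t = 17.1: e^(−t/τ₁) = 0.30501, e^(−t/τ₂) = 0.51099.
C₂ = 0.204·[1 − (14.401·0.30501 − 25.469·0.51099)/(-11.068)] = 0.204·0.22100 = 0.045084 g/L.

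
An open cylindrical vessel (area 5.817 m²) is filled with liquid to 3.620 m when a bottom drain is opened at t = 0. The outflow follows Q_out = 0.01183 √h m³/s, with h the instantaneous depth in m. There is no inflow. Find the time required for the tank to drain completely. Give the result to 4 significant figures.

Volume balance on the tank: A dh/dt = −0.01183 √h.
∫ h^(−1/2) dh = −(0.01183/A) ∫ dt, giving 2√h = 2√h₀ − (0.01183/A) t.
Tank is empty when √h = 0: t_empty = 2A√h₀/0.01183.
t_empty = 2·5.817·√3.620/0.01183 = 11.6340·1.90263/0.01183 = 1871.11 s.

1871 s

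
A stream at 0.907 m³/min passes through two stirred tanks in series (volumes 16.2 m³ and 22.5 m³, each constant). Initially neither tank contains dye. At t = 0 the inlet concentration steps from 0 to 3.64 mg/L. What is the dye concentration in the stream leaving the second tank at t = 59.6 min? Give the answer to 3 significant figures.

Each tank obeys Vᵢ dCᵢ/dt = Q(Cᵢ₋₁ − Cᵢ), so τᵢ = Vᵢ/Q.
τ₁ = 16.2/0.907 = 17.861 min; τ₂ = 22.5/0.907 = 24.807 min.
Solving the cascade with C₁(0)=C₂(0)=0 gives C₂(t) = C_in[1 − (τ₁ e^(−t/τ₁) − τ₂ e^(−t/τ₂))/(τ₁ − τ₂)].
At t = 59.6: e^(−t/τ₁) = 0.035548, e^(−t/τ₂) = 0.090488.
C₂ = 3.64·[1 − (17.861·0.035548 − 24.807·0.090488)/(-6.9460)] = 3.64·0.76824 = 2.7964 mg/L.

2.80 mg/L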